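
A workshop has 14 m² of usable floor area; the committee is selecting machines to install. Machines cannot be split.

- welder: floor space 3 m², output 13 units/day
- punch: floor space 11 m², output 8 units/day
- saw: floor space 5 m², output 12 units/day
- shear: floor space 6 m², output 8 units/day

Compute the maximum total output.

Take welder, saw, and shear: floor space 3 + 5 + 6 = 14 ≤ 14, output 13 + 12 + 8 = 33.
No other feasible combination does better.

33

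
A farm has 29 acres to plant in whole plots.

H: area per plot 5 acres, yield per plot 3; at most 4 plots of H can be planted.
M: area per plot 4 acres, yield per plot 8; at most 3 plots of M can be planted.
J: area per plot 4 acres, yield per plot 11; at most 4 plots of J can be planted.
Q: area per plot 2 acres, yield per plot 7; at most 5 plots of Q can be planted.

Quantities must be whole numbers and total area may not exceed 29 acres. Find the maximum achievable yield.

This is a bounded integer knapsack.
Q has the best ratio (7/2); taking only Q gives at most 5×7 = 35 (stopped by the supply cap of 5).
Mixing does better — 1×M, 4×J, and 4×Q: area 28 ≤ 29, yield 1·8 + 4·11 + 4·7 = 80.

80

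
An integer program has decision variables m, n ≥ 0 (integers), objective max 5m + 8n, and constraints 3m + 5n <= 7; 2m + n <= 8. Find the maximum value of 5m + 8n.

The continuous relaxation peaks at (2.33, 0) with value 11.67; rounding to a feasible lattice point costs some objective.
(m,n)=(2,0) is feasible, giving 10.
(m,n)=(1,0) is feasible, giving 5.
No feasible integer point exceeds 10.

10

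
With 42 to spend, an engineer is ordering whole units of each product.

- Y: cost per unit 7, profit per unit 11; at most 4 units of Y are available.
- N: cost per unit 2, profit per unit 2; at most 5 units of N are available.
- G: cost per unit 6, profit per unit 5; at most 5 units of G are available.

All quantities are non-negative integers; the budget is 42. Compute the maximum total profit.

Y has the best ratio (11/7); taking only Y gives at most 4×11 = 44 (stopped by the supply cap of 4).
Mixing does better — 4×Y, 4×N, and 1×G: cost 42 ≤ 42, profit 4·11 + 4·2 + 1·5 = 57.

57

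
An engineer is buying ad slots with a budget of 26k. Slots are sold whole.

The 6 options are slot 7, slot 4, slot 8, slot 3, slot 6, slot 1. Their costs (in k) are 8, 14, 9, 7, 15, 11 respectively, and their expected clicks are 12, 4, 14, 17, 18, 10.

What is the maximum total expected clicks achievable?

43

Take slot 7, slot 8, and slot 3: cost 8 + 9 + 7 = 24 ≤ 26, expected clicks 12 + 14 + 17 = 43.
No other feasible combination does better.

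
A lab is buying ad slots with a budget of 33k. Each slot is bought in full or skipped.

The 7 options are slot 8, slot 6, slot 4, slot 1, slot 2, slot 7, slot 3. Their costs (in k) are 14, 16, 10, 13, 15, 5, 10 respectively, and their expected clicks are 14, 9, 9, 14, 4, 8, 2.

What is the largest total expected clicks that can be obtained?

36

Take slot 8, slot 1, and slot 7: cost 14 + 13 + 5 = 32 ≤ 33, expected clicks 14 + 14 + 8 = 36.
No other feasible combination does better.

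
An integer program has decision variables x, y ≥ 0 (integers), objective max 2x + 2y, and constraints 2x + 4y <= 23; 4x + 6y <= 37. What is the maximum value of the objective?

(x,y)=(9,0): 2·9+4·0=18≤23, 4·9+6·0=36≤37, objective 18.
(x,y)=(8,0): 2·8+4·0=16≤23, 4·8+6·0=32≤37, objective 16.
The best lattice point is (9,0), giving 18.

18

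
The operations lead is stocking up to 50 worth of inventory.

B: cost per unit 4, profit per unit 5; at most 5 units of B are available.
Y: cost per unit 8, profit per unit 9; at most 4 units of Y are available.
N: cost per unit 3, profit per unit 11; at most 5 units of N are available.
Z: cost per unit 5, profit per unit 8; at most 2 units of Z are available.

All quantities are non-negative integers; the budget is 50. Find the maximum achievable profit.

N has the best ratio (11/3); taking only N gives at most 5×11 = 55 (stopped by the supply cap of 5).
Mixing does better — 4×B, 1×Y, 5×N, and 2×Z: cost 49 ≤ 50, profit 4·5 + 1·9 + 5·11 + 2·8 = 100.

100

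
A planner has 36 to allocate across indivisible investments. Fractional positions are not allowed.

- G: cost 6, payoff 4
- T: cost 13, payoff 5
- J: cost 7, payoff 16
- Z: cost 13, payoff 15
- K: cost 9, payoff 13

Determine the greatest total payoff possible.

Allowing fractional choices, the relaxed optimum would be about 48.4, but investments are indivisible.
J + Z + K: cost 7 + 13 + 9 = 29 ≤ 36, payoff 16 + 15 + 13 = 44.
G + J + Z + K: cost 6 + 7 + 13 + 9 = 35 ≤ 36, payoff 4 + 16 + 15 + 13 = 48.
Best is G, J, Z, and K with total payoff 48.

48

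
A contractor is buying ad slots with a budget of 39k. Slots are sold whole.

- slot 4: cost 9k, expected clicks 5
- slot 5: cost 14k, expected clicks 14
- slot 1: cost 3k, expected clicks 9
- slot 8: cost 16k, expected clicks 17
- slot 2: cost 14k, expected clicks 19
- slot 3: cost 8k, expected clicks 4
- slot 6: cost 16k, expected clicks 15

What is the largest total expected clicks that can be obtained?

Allowing fractional choices, the relaxed optimum would be about 51.0, but ad slots are indivisible.
slot 5 + slot 1 + slot 2 + slot 3: cost 14 + 3 + 14 + 8 = 39 ≤ 39, expected clicks 14 + 9 + 19 + 4 = 46.
slot 1 + slot 8 + slot 2: cost 3 + 16 + 14 = 33 ≤ 39, expected clicks 9 + 17 + 19 = 45.
slot 1 + slot 2 + slot 6: cost 3 + 14 + 16 = 33 ≤ 39, expected clicks 9 + 19 + 15 = 43.
Best is slot 5, slot 1, slot 2, and slot 3 with total expected clicks 46.

46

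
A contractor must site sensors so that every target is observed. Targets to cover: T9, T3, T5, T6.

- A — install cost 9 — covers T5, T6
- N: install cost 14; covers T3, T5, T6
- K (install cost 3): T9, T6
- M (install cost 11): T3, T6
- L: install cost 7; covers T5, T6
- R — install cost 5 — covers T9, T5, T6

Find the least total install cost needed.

16

This is an integer covering problem.
Choose M and R: together they cover T9, T3, T5, T6 — every target.
Total install cost: 11 + 5 = 16.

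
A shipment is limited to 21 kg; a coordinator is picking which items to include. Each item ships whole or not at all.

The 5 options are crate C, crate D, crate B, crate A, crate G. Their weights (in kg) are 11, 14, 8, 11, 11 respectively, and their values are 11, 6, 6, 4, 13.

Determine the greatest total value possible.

This is a 0-1 knapsack instance.
Take crate B and crate G: weight 8 + 11 = 19 ≤ 21, value 6 + 13 = 19.
No other feasible combination does better.

19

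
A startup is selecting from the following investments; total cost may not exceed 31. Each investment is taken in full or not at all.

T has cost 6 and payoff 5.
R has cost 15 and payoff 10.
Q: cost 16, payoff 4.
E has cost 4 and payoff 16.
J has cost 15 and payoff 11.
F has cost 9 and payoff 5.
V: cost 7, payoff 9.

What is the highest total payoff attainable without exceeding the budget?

T + E + F + V: cost 6 + 4 + 9 + 7 = 26 ≤ 31, payoff 5 + 16 + 5 + 9 = 35.
E + J + V: cost 4 + 15 + 7 = 26 ≤ 31, payoff 16 + 11 + 9 = 36.
R + E + V: cost 15 + 4 + 7 = 26 ≤ 31, payoff 10 + 16 + 9 = 35.
Best is E, J, and V with total payoff 36.

36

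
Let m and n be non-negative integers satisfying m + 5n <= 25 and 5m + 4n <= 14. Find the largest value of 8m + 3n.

(m,n)=(2,1) is feasible, giving 19.
(m,n)=(2,0) is feasible, giving 16.
(m,n)=(1,2) is feasible, giving 14.
Maximum is 19 at (m,n)=(2,1).

19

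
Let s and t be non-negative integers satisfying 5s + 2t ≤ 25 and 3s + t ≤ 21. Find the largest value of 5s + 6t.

(s,t)=(0,12) is feasible, giving 72.
(s,t)=(0,11) is feasible, giving 66.
The best lattice point is (0,12), giving 72.

72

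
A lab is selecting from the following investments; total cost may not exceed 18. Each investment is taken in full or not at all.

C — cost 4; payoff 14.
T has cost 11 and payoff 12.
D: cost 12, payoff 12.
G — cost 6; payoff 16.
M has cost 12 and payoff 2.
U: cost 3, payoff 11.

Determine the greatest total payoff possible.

41

C + T + U: cost 4 + 11 + 3 = 18 ≤ 18, payoff 14 + 12 + 11 = 37.
C + G: cost 4 + 6 = 10 ≤ 18, payoff 14 + 16 = 30.
C + G + U: cost 4 + 6 + 3 = 13 ≤ 18, payoff 14 + 16 + 11 = 41.
Best is C, G, and U with total payoff 41.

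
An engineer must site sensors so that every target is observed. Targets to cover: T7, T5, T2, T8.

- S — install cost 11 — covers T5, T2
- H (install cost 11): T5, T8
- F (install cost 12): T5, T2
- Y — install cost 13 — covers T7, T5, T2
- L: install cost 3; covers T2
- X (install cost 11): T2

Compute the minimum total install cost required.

The greedy cost-per-new-target heuristic would pick L, H, and Y for 27, but a cheaper cover exists.
Choose H and Y: together they cover T7, T5, T2, T8 — every target.
Total install cost: 11 + 13 = 24.
No cover costs less than 24.

24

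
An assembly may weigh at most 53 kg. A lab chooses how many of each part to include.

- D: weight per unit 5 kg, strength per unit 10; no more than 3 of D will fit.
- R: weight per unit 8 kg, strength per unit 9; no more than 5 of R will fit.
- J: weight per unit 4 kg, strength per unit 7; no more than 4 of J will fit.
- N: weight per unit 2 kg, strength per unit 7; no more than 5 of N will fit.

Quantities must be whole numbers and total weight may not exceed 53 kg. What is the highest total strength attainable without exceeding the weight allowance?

104

This is a bounded integer knapsack.
Take 3×D, 2×R, 3×J, and 5×N: weight 53 ≤ 53, strength 3·10 + 2·9 + 3·7 + 5·7 = 104.
N has the best ratio (7/2) and is taken to its limit of 5; remaining capacity is filled optimally with the others.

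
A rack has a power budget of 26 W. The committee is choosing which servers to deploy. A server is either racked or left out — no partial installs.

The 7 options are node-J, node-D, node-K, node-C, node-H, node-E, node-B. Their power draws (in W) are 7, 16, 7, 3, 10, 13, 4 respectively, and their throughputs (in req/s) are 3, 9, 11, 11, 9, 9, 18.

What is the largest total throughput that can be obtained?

49

This is an integer program with binary decision variables.
Allowing fractional choices, the relaxed optimum would be about 50.4, but servers are indivisible.
node-J + node-C + node-H + node-B: power draw 7 + 3 + 10 + 4 = 24 ≤ 26, throughput 3 + 11 + 9 + 18 = 41.
node-J + node-K + node-C + node-B: power draw 7 + 7 + 3 + 4 = 21 ≤ 26, throughput 3 + 11 + 11 + 18 = 43.
node-K + node-C + node-H + node-B: power draw 7 + 3 + 10 + 4 = 24 ≤ 26, throughput 11 + 11 + 9 + 18 = 49.
Best is node-K, node-C, node-H, and node-B with total throughput 49.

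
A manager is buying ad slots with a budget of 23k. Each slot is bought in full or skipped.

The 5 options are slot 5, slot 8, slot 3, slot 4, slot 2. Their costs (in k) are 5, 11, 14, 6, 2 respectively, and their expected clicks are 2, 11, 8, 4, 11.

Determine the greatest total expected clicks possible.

26

Allowing fractional choices, the relaxed optimum would be about 28.3, but ad slots are indivisible.
slot 8 + slot 4 + slot 2: cost 11 + 6 + 2 = 19 ≤ 23, expected clicks 11 + 4 + 11 = 26.
slot 5 + slot 8 + slot 2: cost 5 + 11 + 2 = 18 ≤ 23, expected clicks 2 + 11 + 11 = 24.
slot 3 + slot 4 + slot 2: cost 14 + 6 + 2 = 22 ≤ 23, expected clicks 8 + 4 + 11 = 23.
Best is slot 8, slot 4, and slot 2 with total expected clicks 26.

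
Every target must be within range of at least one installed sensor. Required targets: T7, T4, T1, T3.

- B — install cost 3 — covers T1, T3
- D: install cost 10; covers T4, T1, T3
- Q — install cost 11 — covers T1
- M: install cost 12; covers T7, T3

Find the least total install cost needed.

22

The greedy cost-per-new-target heuristic would pick B, D, and M for 25, but a cheaper cover exists.
Choose D and M: together they cover T7, T4, T1, T3 — every target.
Total install cost: 10 + 12 = 22.
No cover costs less than 22.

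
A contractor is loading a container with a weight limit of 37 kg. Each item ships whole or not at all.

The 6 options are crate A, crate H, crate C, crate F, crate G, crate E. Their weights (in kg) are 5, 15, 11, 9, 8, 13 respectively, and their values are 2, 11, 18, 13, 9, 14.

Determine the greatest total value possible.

Allowing fractional choices, the relaxed optimum would be about 49.7, but items are indivisible.
crate A + crate C + crate G + crate E: weight 5 + 11 + 8 + 13 = 37 ≤ 37, value 2 + 18 + 9 + 14 = 43.
crate A + crate C + crate F + crate G: weight 5 + 11 + 9 + 8 = 33 ≤ 37, value 2 + 18 + 13 + 9 = 42.
crate C + crate F + crate E: weight 11 + 9 + 13 = 33 ≤ 37, value 18 + 13 + 14 = 45.
Best is crate C, crate F, and crate E with total value 45.

45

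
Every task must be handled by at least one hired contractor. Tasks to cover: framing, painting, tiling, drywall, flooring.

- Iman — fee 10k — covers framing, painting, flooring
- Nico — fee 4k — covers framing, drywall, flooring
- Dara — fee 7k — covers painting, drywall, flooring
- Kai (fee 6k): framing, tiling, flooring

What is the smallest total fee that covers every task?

Choose Dara and Kai: together they cover framing, painting, tiling, drywall, flooring — every task.
Total fee: 7 + 6 = 13.

13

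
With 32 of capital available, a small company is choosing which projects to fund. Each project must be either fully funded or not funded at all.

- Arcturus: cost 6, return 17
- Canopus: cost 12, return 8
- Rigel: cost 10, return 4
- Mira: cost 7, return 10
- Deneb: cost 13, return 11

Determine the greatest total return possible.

38

Allowing fractional choices, the relaxed optimum would be about 42.0, but projects are indivisible.
Arcturus + Mira + Deneb: cost 6 + 7 + 13 = 26 ≤ 32, return 17 + 10 + 11 = 38.
Arcturus + Canopus + Deneb: cost 6 + 12 + 13 = 31 ≤ 32, return 17 + 8 + 11 = 36.
Arcturus + Canopus + Mira: cost 6 + 12 + 7 = 25 ≤ 32, return 17 + 8 + 10 = 35.
Best is Arcturus, Mira, and Deneb with total return 38.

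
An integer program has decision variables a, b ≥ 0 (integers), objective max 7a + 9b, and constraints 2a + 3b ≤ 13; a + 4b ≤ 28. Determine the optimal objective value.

The continuous relaxation peaks at (6.5, 0) with value 45.50; rounding to a feasible lattice point costs some objective.
(a,b)=(5,1): 2·5+3·1=13≤13, 1·5+4·1=9≤28, objective 44.
(a,b)=(6,0): 2·6+3·0=12≤13, 1·6+4·0=6≤28, objective 42.
(a,b)=(4,1): 2·4+3·1=11≤13, 1·4+4·1=8≤28, objective 37.
The best lattice point is (5,1), giving 44.

44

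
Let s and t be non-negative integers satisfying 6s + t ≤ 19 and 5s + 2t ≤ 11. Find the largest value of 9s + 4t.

21

Relaxing integrality, the LP optimum is 22.00 at (s,t) = (0, 5.5), which is not an integer point.
(s,t)=(1,3) is feasible, giving 21.
(s,t)=(0,5) is feasible, giving 20.
(s,t)=(1,2) is feasible, giving 17.
Maximum is 21 at (s,t)=(1,3).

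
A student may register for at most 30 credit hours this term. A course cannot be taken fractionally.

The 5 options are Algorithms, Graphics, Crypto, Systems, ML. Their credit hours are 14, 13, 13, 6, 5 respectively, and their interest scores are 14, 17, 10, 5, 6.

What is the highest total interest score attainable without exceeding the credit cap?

Graphics + Systems + ML: credit hours 13 + 6 + 5 = 24 ≤ 30, interest score 17 + 5 + 6 = 28.
Algorithms + Graphics: credit hours 14 + 13 = 27 ≤ 30, interest score 14 + 17 = 31.
Best is Algorithms and Graphics with total interest score 31.

31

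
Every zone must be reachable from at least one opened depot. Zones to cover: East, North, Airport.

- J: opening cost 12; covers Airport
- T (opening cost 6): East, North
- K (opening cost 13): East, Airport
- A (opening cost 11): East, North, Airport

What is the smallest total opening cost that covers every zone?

This is an integer covering problem.
A alone covers East, North, Airport — every zone.
Total opening cost: 11.

11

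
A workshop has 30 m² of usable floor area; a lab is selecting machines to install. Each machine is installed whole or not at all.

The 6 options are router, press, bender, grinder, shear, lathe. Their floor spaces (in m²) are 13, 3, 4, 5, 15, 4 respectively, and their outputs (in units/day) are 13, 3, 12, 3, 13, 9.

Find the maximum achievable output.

Take router, press, bender, grinder, and lathe: floor space 13 + 3 + 4 + 5 + 4 = 29 ≤ 30, output 13 + 3 + 12 + 3 + 9 = 40.
No other feasible combination does better.

40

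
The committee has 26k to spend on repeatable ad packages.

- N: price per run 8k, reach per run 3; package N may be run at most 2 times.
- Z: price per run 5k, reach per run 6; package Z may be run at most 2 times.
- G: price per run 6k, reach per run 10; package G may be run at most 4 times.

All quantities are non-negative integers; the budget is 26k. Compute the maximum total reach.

40

G has the best ratio (10/6); taking only G gives at most 4×10 = 40 (stopped by the price limit).
Optimal: 4×G: price 24 ≤ 26, reach 4·10 = 40.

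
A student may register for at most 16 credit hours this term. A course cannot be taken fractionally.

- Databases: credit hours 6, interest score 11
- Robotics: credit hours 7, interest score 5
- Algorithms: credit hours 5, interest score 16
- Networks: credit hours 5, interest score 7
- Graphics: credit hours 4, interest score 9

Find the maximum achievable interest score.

36

Databases + Algorithms + Networks: credit hours 6 + 5 + 5 = 16 ≤ 16, interest score 11 + 16 + 7 = 34.
Databases + Algorithms + Graphics: credit hours 6 + 5 + 4 = 15 ≤ 16, interest score 11 + 16 + 9 = 36.
Best is Databases, Algorithms, and Graphics with total interest score 36.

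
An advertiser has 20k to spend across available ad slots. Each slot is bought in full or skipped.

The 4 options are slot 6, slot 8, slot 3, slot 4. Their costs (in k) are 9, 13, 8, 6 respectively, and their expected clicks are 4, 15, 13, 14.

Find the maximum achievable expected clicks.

29

Allowing fractional choices, the relaxed optimum would be about 33.9, but ad slots are indivisible.
slot 3 + slot 4: cost 8 + 6 = 14 ≤ 20, expected clicks 13 + 14 = 27.
slot 8 + slot 4: cost 13 + 6 = 19 ≤ 20, expected clicks 15 + 14 = 29.
Best is slot 8 and slot 4 with total expected clicks 29.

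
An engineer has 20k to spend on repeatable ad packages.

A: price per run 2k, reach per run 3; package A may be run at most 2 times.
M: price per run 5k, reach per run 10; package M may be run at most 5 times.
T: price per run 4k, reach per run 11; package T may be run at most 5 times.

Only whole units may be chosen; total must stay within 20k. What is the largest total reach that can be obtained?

55

This is a bounded integer knapsack.
Take 5×T: price 20 ≤ 20, reach 5·11 = 55.
T has the best ratio (11/4) and is taken to its limit of 5; remaining capacity is filled optimally with the others.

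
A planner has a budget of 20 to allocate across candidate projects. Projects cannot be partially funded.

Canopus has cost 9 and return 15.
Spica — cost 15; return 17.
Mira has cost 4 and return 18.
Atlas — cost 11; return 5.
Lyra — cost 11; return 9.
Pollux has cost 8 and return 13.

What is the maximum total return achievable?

35

Mira + Pollux: cost 4 + 8 = 12 ≤ 20, return 18 + 13 = 31.
Spica + Mira: cost 15 + 4 = 19 ≤ 20, return 17 + 18 = 35.
Canopus + Mira: cost 9 + 4 = 13 ≤ 20, return 15 + 18 = 33.
Best is Spica and Mira with total return 35.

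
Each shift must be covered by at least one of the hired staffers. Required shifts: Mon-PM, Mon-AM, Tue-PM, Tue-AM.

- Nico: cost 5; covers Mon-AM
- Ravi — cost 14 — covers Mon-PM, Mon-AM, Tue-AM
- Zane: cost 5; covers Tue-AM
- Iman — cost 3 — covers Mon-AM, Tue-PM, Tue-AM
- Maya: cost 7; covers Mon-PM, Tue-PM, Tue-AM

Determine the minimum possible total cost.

Choose Iman and Maya: together they cover Mon-PM, Mon-AM, Tue-PM, Tue-AM — every shift.
Total cost: 3 + 7 = 10.
No cover costs less than 10.

10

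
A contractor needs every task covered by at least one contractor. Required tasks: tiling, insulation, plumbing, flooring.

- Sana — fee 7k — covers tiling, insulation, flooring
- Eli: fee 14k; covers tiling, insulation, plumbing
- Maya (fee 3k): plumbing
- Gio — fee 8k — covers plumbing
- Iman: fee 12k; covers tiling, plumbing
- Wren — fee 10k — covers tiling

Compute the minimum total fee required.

10

Choose Sana and Maya: together they cover tiling, insulation, plumbing, flooring — every task.
Total fee: 7 + 3 = 10.
No cover costs less than 10.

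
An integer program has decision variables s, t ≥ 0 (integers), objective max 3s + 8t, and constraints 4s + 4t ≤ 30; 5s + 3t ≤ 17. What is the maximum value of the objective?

40

(s,t)=(0,5): 4·0+4·5=20≤30, 5·0+3·5=15≤17, objective 40.
(s,t)=(1,4): 4·1+4·4=20≤30, 5·1+3·4=17≤17, objective 35.
(s,t)=(0,4): 4·0+4·4=16≤30, 5·0+3·4=12≤17, objective 32.
Maximum is 40 at (s,t)=(0,5).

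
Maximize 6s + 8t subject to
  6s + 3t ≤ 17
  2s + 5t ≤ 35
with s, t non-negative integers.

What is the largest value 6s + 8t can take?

40

Relaxing integrality, the LP optimum is 45.33 at (s,t) = (0, 5.67), which is not an integer point.
(s,t)=(0,5): 6·0+3·5=15≤17, 2·0+5·5=25≤35, objective 40.
(s,t)=(0,4): 6·0+3·4=12≤17, 2·0+5·4=20≤35, objective 32.
Maximum is 40 at (s,t)=(0,5).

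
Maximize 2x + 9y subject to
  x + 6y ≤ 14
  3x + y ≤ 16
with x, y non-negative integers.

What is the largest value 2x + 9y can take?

22

(x,y)=(2,2): 1·2+6·2=14≤14, 3·2+1·2=8≤16, objective 22.
(x,y)=(1,2): 1·1+6·2=13≤14, 3·1+1·2=5≤16, objective 20.
(x,y)=(5,1): 1·5+6·1=11≤14, 3·5+1·1=16≤16, objective 19.
No feasible integer point exceeds 22.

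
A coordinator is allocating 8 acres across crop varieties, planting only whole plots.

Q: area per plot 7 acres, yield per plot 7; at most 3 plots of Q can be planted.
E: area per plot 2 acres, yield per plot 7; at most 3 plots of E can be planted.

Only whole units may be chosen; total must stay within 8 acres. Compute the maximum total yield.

21

3×E: area 6 ≤ 8, yield 3·7 = 21.
2×E: area 4 ≤ 8, yield 2·7 = 14.
Best is 21.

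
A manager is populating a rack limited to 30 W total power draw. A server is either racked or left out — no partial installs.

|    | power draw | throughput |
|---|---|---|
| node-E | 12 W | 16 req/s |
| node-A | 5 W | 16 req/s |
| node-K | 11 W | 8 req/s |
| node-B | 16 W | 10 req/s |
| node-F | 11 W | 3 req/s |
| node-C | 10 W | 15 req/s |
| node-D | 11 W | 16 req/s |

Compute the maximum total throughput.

node-A + node-C + node-D: power draw 5 + 10 + 11 = 26 ≤ 30, throughput 16 + 15 + 16 = 47.
node-E + node-A + node-D: power draw 12 + 5 + 11 = 28 ≤ 30, throughput 16 + 16 + 16 = 48.
Best is node-E, node-A, and node-D with total throughput 48.

48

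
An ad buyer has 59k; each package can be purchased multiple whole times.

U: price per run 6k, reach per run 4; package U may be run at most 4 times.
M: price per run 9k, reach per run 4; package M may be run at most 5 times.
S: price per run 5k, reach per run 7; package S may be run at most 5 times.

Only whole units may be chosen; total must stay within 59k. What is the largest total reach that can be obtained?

55

Take 4×U, 1×M, and 5×S: price 58 ≤ 59, reach 4·4 + 1·4 + 5·7 = 55.
S has the best ratio (7/5) and is taken to its limit of 5; remaining capacity is filled optimally with the others.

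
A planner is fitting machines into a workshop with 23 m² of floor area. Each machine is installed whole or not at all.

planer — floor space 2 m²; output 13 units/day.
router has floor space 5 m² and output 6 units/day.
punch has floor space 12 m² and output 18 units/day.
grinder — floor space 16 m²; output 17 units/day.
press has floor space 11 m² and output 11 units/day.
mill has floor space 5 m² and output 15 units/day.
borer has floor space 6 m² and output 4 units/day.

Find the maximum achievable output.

Take planer, punch, and mill: floor space 2 + 12 + 5 = 19 ≤ 23, output 13 + 18 + 15 = 46.
No other feasible combination does better.

46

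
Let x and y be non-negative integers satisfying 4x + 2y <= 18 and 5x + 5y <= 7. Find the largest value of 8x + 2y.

8

(x,y)=(1,0): 4·1+2·0=4≤18, 5·1+5·0=5≤7, objective 8.
(x,y)=(0,1): 4·0+2·1=2≤18, 5·0+5·1=5≤7, objective 2.
(x,y)=(0,0): 4·0+2·0=0≤18, 5·0+5·0=0≤7, objective 0.
The best lattice point is (1,0), giving 8.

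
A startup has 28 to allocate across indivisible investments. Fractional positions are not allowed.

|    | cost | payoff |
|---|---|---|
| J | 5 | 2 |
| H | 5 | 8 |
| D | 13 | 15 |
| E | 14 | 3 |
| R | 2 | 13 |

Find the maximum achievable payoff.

This is a 0-1 knapsack instance.
Allowing fractional choices, the relaxed optimum would be about 38.6, but investments are indivisible.
J + H + D + R: cost 5 + 5 + 13 + 2 = 25 ≤ 28, payoff 2 + 8 + 15 + 13 = 38.
H + D + R: cost 5 + 13 + 2 = 20 ≤ 28, payoff 8 + 15 + 13 = 36.
Best is J, H, D, and R with total payoff 38.

38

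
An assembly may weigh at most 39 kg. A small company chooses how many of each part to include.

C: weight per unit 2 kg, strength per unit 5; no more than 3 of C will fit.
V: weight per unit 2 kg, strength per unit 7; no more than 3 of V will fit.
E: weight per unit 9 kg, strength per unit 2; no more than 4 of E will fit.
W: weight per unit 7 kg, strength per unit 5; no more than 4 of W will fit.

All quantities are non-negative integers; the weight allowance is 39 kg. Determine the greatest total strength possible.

Take 2×C, 3×V, and 4×W: weight 38 ≤ 39, strength 2·5 + 3·7 + 4·5 = 51.
V has the best ratio (7/2) and is taken to its limit of 3; remaining capacity is filled optimally with the others.

51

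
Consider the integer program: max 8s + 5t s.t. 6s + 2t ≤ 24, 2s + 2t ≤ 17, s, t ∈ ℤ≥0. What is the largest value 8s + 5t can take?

Relaxing integrality, the LP optimum is 47.75 at (s,t) = (1.75, 6.75), which is not an integer point.
(s,t)=(2,6): 6·2+2·6=24≤24, 2·2+2·6=16≤17, objective 46.
(s,t)=(1,7): 6·1+2·7=20≤24, 2·1+2·7=16≤17, objective 43.
(s,t)=(2,5): 6·2+2·5=22≤24, 2·2+2·5=14≤17, objective 41.
(s,t)=(1,6): 6·1+2·6=18≤24, 2·1+2·6=14≤17, objective 38.
Maximum is 46 at (s,t)=(2,6).

46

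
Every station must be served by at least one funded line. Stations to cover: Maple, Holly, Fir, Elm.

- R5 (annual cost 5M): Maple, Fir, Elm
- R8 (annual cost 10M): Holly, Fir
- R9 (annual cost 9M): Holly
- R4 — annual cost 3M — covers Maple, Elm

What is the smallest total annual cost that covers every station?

This is an integer covering problem.
The greedy cost-per-new-station heuristic would pick R4, R5, and R9 for 17, but a cheaper cover exists.
Choose R8 and R4: together they cover Maple, Holly, Fir, Elm — every station.
Total annual cost: 10 + 3 = 13.
No cover costs less than 13.

13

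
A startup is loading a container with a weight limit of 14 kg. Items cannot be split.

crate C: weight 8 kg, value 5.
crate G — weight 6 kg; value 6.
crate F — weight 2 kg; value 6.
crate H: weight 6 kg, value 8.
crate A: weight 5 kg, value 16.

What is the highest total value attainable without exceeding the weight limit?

30

Take crate F, crate H, and crate A: weight 2 + 6 + 5 = 13 ≤ 14, value 6 + 8 + 16 = 30.
No other feasible combination does better.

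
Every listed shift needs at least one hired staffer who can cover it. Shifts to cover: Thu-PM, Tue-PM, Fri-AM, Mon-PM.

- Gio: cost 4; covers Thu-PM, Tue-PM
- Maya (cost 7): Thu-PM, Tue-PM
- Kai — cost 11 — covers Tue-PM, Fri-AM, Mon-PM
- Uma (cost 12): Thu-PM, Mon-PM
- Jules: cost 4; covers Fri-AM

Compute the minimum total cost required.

15

This is an integer covering problem.
The greedy cost-per-new-shift heuristic would pick Gio, Jules, and Kai for 19, but a cheaper cover exists.
Choose Gio and Kai: together they cover Thu-PM, Tue-PM, Fri-AM, Mon-PM — every shift.
Total cost: 4 + 11 = 15.
No cover costs less than 15.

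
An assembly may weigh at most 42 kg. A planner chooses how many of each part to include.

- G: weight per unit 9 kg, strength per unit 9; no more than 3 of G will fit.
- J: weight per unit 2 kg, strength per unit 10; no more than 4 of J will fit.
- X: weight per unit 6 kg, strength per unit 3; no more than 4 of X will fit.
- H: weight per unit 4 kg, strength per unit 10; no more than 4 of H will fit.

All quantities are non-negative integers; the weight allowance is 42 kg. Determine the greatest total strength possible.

This is a bounded integer knapsack.
J has the best ratio (10/2); taking only J gives at most 4×10 = 40 (stopped by the supply cap of 4).
Mixing does better — 2×G, 4×J, and 4×H: weight 42 ≤ 42, strength 2·9 + 4·10 + 4·10 = 98.

98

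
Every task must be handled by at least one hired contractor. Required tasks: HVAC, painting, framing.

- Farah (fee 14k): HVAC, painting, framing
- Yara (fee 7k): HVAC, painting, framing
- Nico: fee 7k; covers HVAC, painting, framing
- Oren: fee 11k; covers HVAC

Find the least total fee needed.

7

This is a weighted set-cover instance.
Yara alone covers HVAC, painting, framing — every task.
Total fee: 7.
No cover costs less than 7.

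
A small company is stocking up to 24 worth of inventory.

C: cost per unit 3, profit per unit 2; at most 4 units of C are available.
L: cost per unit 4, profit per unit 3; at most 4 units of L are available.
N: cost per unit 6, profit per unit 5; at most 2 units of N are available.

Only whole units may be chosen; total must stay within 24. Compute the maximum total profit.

19

This is a bounded integer knapsack.
N has the best ratio (5/6); taking only N gives at most 2×5 = 10 (stopped by the supply cap of 2).
Mixing does better — 3×L and 2×N: cost 24 ≤ 24, profit 3·3 + 2·5 = 19.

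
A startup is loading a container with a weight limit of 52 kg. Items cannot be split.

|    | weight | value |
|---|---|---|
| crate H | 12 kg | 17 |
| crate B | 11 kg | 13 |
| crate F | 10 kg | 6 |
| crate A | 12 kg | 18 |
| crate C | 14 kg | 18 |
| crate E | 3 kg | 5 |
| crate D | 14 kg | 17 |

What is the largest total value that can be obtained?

Take crate H, crate B, crate A, crate C, and crate E: weight 12 + 11 + 12 + 14 + 3 = 52 ≤ 52, value 17 + 13 + 18 + 18 + 5 = 71.
No other feasible combination does better.

71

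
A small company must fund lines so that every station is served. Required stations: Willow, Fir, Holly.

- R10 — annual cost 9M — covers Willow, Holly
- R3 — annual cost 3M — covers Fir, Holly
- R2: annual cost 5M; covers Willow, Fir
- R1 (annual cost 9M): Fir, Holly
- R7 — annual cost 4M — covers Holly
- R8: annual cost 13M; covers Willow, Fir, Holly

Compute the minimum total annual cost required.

8

Choose R3 and R2: together they cover Willow, Fir, Holly — every station.
Total annual cost: 3 + 5 = 8.
No cover costs less than 8.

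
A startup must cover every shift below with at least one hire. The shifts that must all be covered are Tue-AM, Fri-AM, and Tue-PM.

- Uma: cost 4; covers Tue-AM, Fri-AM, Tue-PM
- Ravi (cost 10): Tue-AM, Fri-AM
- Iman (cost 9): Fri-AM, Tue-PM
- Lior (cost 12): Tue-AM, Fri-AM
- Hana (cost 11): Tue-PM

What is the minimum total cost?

4

Uma alone covers Tue-AM, Fri-AM, Tue-PM — every shift.
Total cost: 4.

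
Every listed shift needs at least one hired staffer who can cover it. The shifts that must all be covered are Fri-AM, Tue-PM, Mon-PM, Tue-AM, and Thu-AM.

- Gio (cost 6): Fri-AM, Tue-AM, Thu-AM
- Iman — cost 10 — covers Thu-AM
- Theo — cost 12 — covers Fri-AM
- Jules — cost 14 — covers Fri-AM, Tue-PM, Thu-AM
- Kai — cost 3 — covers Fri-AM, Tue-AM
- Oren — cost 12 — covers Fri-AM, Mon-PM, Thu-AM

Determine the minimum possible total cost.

The greedy cost-per-new-shift heuristic would pick Kai, Gio, Oren, and Jules for 35, but a cheaper cover exists.
Choose Jules, Kai, and Oren: together they cover Fri-AM, Tue-PM, Mon-PM, Tue-AM, Thu-AM — every shift.
Total cost: 14 + 3 + 12 = 29.
No cover costs less than 29.

29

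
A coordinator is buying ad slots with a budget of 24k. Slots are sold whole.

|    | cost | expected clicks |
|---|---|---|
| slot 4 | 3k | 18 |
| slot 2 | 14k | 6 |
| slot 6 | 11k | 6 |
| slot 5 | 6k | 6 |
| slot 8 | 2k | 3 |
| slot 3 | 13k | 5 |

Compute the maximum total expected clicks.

33

Allowing fractional choices, the relaxed optimum would be about 33.9, but ad slots are indivisible.
slot 4 + slot 6 + slot 5: cost 3 + 11 + 6 = 20 ≤ 24, expected clicks 18 + 6 + 6 = 30.
slot 4 + slot 6 + slot 5 + slot 8: cost 3 + 11 + 6 + 2 = 22 ≤ 24, expected clicks 18 + 6 + 6 + 3 = 33.
slot 4 + slot 5 + slot 8 + slot 3: cost 3 + 6 + 2 + 13 = 24 ≤ 24, expected clicks 18 + 6 + 3 + 5 = 32.
Best is slot 4, slot 6, slot 5, and slot 8 with total expected clicks 33.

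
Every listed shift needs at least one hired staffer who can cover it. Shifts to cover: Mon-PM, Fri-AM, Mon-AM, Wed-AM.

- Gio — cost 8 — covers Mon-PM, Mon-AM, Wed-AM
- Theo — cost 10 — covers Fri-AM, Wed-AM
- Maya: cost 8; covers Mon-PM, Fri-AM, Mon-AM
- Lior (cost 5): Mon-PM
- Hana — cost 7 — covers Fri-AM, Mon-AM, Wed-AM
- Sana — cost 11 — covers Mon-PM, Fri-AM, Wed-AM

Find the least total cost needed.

This is a weighted set-cover instance.
Choose Lior and Hana: together they cover Mon-PM, Fri-AM, Mon-AM, Wed-AM — every shift.
Total cost: 5 + 7 = 12.
No cover costs less than 12.

12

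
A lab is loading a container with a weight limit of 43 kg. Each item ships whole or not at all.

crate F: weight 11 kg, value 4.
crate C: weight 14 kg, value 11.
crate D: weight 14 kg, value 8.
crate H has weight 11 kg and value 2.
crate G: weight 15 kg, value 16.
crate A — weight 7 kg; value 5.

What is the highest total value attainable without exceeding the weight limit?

35

Allowing fractional choices, the relaxed optimum would be about 36.0, but items are indivisible.
crate F + crate C + crate G: weight 11 + 14 + 15 = 40 ≤ 43, value 4 + 11 + 16 = 31.
crate C + crate D + crate G: weight 14 + 14 + 15 = 43 ≤ 43, value 11 + 8 + 16 = 35.
crate C + crate G + crate A: weight 14 + 15 + 7 = 36 ≤ 43, value 11 + 16 + 5 = 32.
Best is crate C, crate D, and crate G with total value 35.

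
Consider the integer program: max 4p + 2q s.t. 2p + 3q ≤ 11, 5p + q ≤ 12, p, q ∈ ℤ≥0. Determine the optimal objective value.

The continuous relaxation peaks at (1.92, 2.38) with value 12.46; rounding to a feasible lattice point costs some objective.
(p,q)=(2,2): 2·2+3·2=10≤11, 5·2+1·2=12≤12, objective 12.
(p,q)=(2,1): 2·2+3·1=7≤11, 5·2+1·1=11≤12, objective 10.
(p,q)=(1,3): 2·1+3·3=11≤11, 5·1+1·3=8≤12, objective 10.
(p,q)=(1,2): 2·1+3·2=8≤11, 5·1+1·2=7≤12, objective 8.
Maximum is 12 at (p,q)=(2,2).

12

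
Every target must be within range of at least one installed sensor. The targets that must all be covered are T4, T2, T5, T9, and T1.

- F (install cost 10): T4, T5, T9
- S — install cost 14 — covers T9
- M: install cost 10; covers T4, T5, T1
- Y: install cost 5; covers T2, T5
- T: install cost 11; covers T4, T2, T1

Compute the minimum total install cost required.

The greedy cost-per-new-target heuristic would pick Y, F, and M for 25, but a cheaper cover exists.
Choose F and T: together they cover T4, T2, T5, T9, T1 — every target.
Total install cost: 10 + 11 = 21.
No cover costs less than 21.

21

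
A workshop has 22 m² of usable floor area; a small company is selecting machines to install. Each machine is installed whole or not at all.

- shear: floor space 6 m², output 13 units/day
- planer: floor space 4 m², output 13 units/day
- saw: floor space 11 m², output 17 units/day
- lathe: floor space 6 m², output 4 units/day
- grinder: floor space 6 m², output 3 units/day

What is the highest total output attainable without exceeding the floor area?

43

Take shear, planer, and saw: floor space 6 + 4 + 11 = 21 ≤ 22, output 13 + 13 + 17 = 43.
No other feasible combination does better.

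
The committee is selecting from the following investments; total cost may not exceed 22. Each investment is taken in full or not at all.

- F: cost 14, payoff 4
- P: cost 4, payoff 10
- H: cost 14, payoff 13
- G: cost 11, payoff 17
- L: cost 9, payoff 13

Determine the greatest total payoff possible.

P + G: cost 4 + 11 = 15 ≤ 22, payoff 10 + 17 = 27.
G + L: cost 11 + 9 = 20 ≤ 22, payoff 17 + 13 = 30.
Best is G and L with total payoff 30.

30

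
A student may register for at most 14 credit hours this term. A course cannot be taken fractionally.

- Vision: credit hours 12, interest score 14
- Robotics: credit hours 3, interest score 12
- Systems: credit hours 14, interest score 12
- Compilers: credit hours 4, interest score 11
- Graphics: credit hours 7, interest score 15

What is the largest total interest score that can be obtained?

38

Robotics + Graphics: credit hours 3 + 7 = 10 ≤ 14, interest score 12 + 15 = 27.
Robotics + Compilers + Graphics: credit hours 3 + 4 + 7 = 14 ≤ 14, interest score 12 + 11 + 15 = 38.
Best is Robotics, Compilers, and Graphics with total interest score 38.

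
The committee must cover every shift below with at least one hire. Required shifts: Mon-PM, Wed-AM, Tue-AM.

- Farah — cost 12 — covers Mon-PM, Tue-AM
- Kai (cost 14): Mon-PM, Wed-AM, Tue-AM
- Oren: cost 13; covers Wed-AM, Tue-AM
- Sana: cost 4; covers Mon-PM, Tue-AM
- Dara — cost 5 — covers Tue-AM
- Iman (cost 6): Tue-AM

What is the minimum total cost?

The greedy cost-per-new-shift heuristic would pick Sana and Oren for 17, but a cheaper cover exists.
Kai alone covers Mon-PM, Wed-AM, Tue-AM — every shift.
Total cost: 14.
No cover costs less than 14.

14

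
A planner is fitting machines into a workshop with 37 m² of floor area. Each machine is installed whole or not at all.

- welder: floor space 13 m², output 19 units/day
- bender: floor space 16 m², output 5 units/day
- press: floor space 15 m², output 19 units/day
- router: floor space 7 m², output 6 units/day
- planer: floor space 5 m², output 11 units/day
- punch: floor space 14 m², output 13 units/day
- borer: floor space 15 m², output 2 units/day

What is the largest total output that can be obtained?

This is an integer program with binary decision variables.
Allowing fractional choices, the relaxed optimum would be about 52.7, but machines are indivisible.
welder + press + router: floor space 13 + 15 + 7 = 35 ≤ 37, output 19 + 19 + 6 = 44.
welder + planer + punch: floor space 13 + 5 + 14 = 32 ≤ 37, output 19 + 11 + 13 = 43.
welder + press + planer: floor space 13 + 15 + 5 = 33 ≤ 37, output 19 + 19 + 11 = 49.
Best is welder, press, and planer with total output 49.

49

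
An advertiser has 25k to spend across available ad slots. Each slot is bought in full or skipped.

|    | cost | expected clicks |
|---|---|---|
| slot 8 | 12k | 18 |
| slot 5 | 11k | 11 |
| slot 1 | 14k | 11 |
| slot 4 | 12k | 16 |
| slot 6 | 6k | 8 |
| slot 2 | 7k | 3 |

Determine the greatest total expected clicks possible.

34

This is a 0-1 knapsack instance.
slot 8 + slot 5: cost 12 + 11 = 23 ≤ 25, expected clicks 18 + 11 = 29.
slot 8 + slot 4: cost 12 + 12 = 24 ≤ 25, expected clicks 18 + 16 = 34.
slot 8 + slot 6 + slot 2: cost 12 + 6 + 7 = 25 ≤ 25, expected clicks 18 + 8 + 3 = 29.
Best is slot 8 and slot 4 with total expected clicks 34.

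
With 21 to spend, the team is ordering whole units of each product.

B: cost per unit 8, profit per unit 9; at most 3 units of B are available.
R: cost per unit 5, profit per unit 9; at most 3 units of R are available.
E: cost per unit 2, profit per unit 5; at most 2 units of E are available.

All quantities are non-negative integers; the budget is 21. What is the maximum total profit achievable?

3×R and 1×E: cost 17 ≤ 21, profit 3·9 + 1·5 = 32.
3×R and 2×E: cost 19 ≤ 21, profit 3·9 + 2·5 = 37.
Best is 37.

37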